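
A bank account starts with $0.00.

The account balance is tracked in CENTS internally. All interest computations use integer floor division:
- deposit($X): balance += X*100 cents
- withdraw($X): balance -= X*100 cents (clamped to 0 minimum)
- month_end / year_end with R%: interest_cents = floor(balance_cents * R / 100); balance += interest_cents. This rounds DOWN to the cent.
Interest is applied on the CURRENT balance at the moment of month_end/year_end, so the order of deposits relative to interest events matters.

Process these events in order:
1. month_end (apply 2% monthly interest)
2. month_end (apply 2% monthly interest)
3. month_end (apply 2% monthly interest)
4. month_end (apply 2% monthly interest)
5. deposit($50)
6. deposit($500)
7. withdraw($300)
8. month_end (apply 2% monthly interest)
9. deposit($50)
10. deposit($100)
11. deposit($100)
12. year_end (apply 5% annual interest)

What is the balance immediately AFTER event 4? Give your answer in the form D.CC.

Answer: 0.00

Derivation:
After 1 (month_end (apply 2% monthly interest)): balance=$0.00 total_interest=$0.00
After 2 (month_end (apply 2% monthly interest)): balance=$0.00 total_interest=$0.00
After 3 (month_end (apply 2% monthly interest)): balance=$0.00 total_interest=$0.00
After 4 (month_end (apply 2% monthly interest)): balance=$0.00 total_interest=$0.00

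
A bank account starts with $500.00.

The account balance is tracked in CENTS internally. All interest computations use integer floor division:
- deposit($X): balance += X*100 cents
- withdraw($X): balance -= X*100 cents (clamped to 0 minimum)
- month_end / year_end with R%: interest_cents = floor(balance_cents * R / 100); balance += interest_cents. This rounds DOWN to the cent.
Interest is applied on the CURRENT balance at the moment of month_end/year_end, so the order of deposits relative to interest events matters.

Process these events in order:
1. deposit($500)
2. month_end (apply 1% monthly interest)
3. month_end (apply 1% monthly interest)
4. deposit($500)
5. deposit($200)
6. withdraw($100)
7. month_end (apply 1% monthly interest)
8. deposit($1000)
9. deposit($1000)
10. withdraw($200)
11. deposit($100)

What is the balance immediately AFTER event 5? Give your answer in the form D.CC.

Answer: 1720.10

Derivation:
After 1 (deposit($500)): balance=$1000.00 total_interest=$0.00
After 2 (month_end (apply 1% monthly interest)): balance=$1010.00 total_interest=$10.00
After 3 (month_end (apply 1% monthly interest)): balance=$1020.10 total_interest=$20.10
After 4 (deposit($500)): balance=$1520.10 total_interest=$20.10
After 5 (deposit($200)): balance=$1720.10 total_interest=$20.10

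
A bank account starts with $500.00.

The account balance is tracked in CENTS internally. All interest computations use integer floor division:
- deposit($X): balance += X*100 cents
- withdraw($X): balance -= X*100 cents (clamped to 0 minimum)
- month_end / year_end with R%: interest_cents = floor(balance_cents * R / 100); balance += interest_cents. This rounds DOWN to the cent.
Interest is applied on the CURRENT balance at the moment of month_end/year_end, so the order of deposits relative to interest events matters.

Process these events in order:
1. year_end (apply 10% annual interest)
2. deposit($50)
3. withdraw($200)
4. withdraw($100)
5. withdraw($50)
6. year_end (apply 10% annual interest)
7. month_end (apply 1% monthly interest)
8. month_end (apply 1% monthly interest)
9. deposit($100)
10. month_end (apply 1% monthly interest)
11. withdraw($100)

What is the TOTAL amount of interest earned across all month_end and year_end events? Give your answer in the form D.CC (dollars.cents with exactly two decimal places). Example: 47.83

After 1 (year_end (apply 10% annual interest)): balance=$550.00 total_interest=$50.00
After 2 (deposit($50)): balance=$600.00 total_interest=$50.00
After 3 (withdraw($200)): balance=$400.00 total_interest=$50.00
After 4 (withdraw($100)): balance=$300.00 total_interest=$50.00
After 5 (withdraw($50)): balance=$250.00 total_interest=$50.00
After 6 (year_end (apply 10% annual interest)): balance=$275.00 total_interest=$75.00
After 7 (month_end (apply 1% monthly interest)): balance=$277.75 total_interest=$77.75
After 8 (month_end (apply 1% monthly interest)): balance=$280.52 total_interest=$80.52
After 9 (deposit($100)): balance=$380.52 total_interest=$80.52
After 10 (month_end (apply 1% monthly interest)): balance=$384.32 total_interest=$84.32
After 11 (withdraw($100)): balance=$284.32 total_interest=$84.32

Answer: 84.32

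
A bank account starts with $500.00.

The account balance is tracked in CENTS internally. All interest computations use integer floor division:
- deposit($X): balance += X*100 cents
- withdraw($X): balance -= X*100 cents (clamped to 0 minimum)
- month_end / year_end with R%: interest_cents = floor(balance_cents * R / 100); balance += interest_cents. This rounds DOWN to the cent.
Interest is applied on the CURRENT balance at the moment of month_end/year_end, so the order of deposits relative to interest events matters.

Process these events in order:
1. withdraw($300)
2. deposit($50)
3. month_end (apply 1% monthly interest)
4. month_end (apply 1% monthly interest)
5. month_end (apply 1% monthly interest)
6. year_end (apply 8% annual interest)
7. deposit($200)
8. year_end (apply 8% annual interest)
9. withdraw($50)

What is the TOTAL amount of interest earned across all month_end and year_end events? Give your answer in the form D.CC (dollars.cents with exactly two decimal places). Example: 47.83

After 1 (withdraw($300)): balance=$200.00 total_interest=$0.00
After 2 (deposit($50)): balance=$250.00 total_interest=$0.00
After 3 (month_end (apply 1% monthly interest)): balance=$252.50 total_interest=$2.50
After 4 (month_end (apply 1% monthly interest)): balance=$255.02 total_interest=$5.02
After 5 (month_end (apply 1% monthly interest)): balance=$257.57 total_interest=$7.57
After 6 (year_end (apply 8% annual interest)): balance=$278.17 total_interest=$28.17
After 7 (deposit($200)): balance=$478.17 total_interest=$28.17
After 8 (year_end (apply 8% annual interest)): balance=$516.42 total_interest=$66.42
After 9 (withdraw($50)): balance=$466.42 total_interest=$66.42

Answer: 66.42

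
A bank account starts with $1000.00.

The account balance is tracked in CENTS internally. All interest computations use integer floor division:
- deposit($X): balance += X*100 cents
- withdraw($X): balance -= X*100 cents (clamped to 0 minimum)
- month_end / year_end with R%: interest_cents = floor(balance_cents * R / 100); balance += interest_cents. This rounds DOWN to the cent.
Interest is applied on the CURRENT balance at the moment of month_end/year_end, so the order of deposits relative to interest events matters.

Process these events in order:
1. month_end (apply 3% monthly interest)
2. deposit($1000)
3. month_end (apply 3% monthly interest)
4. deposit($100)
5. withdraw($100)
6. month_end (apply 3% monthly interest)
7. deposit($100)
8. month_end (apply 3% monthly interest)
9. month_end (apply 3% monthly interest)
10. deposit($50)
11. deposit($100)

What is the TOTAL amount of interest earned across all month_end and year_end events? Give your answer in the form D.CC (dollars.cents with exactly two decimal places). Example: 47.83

After 1 (month_end (apply 3% monthly interest)): balance=$1030.00 total_interest=$30.00
After 2 (deposit($1000)): balance=$2030.00 total_interest=$30.00
After 3 (month_end (apply 3% monthly interest)): balance=$2090.90 total_interest=$90.90
After 4 (deposit($100)): balance=$2190.90 total_interest=$90.90
After 5 (withdraw($100)): balance=$2090.90 total_interest=$90.90
After 6 (month_end (apply 3% monthly interest)): balance=$2153.62 total_interest=$153.62
After 7 (deposit($100)): balance=$2253.62 total_interest=$153.62
After 8 (month_end (apply 3% monthly interest)): balance=$2321.22 total_interest=$221.22
After 9 (month_end (apply 3% monthly interest)): balance=$2390.85 total_interest=$290.85
After 10 (deposit($50)): balance=$2440.85 total_interest=$290.85
After 11 (deposit($100)): balance=$2540.85 total_interest=$290.85

Answer: 290.85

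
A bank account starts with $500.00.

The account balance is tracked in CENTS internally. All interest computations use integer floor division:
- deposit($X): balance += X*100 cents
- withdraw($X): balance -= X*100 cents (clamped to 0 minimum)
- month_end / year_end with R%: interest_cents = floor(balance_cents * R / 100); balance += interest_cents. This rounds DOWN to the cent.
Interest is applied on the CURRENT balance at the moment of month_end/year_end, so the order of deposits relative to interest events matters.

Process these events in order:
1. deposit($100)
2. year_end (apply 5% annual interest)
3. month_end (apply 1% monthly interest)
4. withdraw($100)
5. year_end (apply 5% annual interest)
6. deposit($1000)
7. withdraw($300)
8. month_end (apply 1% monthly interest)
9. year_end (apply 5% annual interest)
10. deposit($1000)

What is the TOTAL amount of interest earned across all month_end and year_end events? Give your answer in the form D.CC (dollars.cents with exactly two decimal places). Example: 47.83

After 1 (deposit($100)): balance=$600.00 total_interest=$0.00
After 2 (year_end (apply 5% annual interest)): balance=$630.00 total_interest=$30.00
After 3 (month_end (apply 1% monthly interest)): balance=$636.30 total_interest=$36.30
After 4 (withdraw($100)): balance=$536.30 total_interest=$36.30
After 5 (year_end (apply 5% annual interest)): balance=$563.11 total_interest=$63.11
After 6 (deposit($1000)): balance=$1563.11 total_interest=$63.11
After 7 (withdraw($300)): balance=$1263.11 total_interest=$63.11
After 8 (month_end (apply 1% monthly interest)): balance=$1275.74 total_interest=$75.74
After 9 (year_end (apply 5% annual interest)): balance=$1339.52 total_interest=$139.52
After 10 (deposit($1000)): balance=$2339.52 total_interest=$139.52

Answer: 139.52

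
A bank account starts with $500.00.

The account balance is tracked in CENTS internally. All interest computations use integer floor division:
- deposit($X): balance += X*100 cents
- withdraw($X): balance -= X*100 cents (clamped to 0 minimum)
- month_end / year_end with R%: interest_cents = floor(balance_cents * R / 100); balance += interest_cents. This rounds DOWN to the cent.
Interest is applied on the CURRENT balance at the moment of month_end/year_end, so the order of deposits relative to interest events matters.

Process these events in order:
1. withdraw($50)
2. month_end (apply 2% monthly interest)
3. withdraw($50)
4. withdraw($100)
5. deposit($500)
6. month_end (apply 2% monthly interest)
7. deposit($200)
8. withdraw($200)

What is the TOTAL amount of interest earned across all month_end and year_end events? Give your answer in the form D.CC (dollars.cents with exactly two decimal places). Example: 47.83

After 1 (withdraw($50)): balance=$450.00 total_interest=$0.00
After 2 (month_end (apply 2% monthly interest)): balance=$459.00 total_interest=$9.00
After 3 (withdraw($50)): balance=$409.00 total_interest=$9.00
After 4 (withdraw($100)): balance=$309.00 total_interest=$9.00
After 5 (deposit($500)): balance=$809.00 total_interest=$9.00
After 6 (month_end (apply 2% monthly interest)): balance=$825.18 total_interest=$25.18
After 7 (deposit($200)): balance=$1025.18 total_interest=$25.18
After 8 (withdraw($200)): balance=$825.18 total_interest=$25.18

Answer: 25.18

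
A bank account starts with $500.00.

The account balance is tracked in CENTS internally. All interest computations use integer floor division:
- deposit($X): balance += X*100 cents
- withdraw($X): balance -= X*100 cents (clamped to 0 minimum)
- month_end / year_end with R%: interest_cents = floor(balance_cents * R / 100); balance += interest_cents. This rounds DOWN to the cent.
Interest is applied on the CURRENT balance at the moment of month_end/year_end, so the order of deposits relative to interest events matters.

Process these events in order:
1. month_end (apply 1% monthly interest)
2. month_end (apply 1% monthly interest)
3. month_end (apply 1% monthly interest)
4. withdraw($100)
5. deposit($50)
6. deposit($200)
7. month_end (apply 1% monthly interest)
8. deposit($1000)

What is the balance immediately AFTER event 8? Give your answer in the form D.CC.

Answer: 1671.80

Derivation:
After 1 (month_end (apply 1% monthly interest)): balance=$505.00 total_interest=$5.00
After 2 (month_end (apply 1% monthly interest)): balance=$510.05 total_interest=$10.05
After 3 (month_end (apply 1% monthly interest)): balance=$515.15 total_interest=$15.15
After 4 (withdraw($100)): balance=$415.15 total_interest=$15.15
After 5 (deposit($50)): balance=$465.15 total_interest=$15.15
After 6 (deposit($200)): balance=$665.15 total_interest=$15.15
After 7 (month_end (apply 1% monthly interest)): balance=$671.80 total_interest=$21.80
After 8 (deposit($1000)): balance=$1671.80 total_interest=$21.80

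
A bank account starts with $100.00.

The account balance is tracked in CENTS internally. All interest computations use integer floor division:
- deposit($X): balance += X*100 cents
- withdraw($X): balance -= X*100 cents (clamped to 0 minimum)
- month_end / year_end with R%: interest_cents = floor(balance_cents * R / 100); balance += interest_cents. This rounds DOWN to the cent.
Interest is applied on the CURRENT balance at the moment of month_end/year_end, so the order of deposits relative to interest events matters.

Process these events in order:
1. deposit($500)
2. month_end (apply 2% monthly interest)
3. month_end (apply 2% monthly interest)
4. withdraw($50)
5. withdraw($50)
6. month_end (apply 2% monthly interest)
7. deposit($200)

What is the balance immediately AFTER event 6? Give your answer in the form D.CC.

Answer: 534.72

Derivation:
After 1 (deposit($500)): balance=$600.00 total_interest=$0.00
After 2 (month_end (apply 2% monthly interest)): balance=$612.00 total_interest=$12.00
After 3 (month_end (apply 2% monthly interest)): balance=$624.24 total_interest=$24.24
After 4 (withdraw($50)): balance=$574.24 total_interest=$24.24
After 5 (withdraw($50)): balance=$524.24 total_interest=$24.24
After 6 (month_end (apply 2% monthly interest)): balance=$534.72 total_interest=$34.72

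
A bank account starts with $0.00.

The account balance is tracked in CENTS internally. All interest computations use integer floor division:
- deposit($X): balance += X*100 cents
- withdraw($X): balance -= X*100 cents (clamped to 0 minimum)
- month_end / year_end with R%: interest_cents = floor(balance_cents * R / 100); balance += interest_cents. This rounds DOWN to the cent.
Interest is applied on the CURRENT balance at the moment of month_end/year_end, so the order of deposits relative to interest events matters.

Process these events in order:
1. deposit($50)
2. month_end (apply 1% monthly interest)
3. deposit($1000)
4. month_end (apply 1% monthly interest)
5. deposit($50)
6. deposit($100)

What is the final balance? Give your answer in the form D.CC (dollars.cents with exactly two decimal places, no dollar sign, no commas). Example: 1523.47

After 1 (deposit($50)): balance=$50.00 total_interest=$0.00
After 2 (month_end (apply 1% monthly interest)): balance=$50.50 total_interest=$0.50
After 3 (deposit($1000)): balance=$1050.50 total_interest=$0.50
After 4 (month_end (apply 1% monthly interest)): balance=$1061.00 total_interest=$11.00
After 5 (deposit($50)): balance=$1111.00 total_interest=$11.00
After 6 (deposit($100)): balance=$1211.00 total_interest=$11.00

Answer: 1211.00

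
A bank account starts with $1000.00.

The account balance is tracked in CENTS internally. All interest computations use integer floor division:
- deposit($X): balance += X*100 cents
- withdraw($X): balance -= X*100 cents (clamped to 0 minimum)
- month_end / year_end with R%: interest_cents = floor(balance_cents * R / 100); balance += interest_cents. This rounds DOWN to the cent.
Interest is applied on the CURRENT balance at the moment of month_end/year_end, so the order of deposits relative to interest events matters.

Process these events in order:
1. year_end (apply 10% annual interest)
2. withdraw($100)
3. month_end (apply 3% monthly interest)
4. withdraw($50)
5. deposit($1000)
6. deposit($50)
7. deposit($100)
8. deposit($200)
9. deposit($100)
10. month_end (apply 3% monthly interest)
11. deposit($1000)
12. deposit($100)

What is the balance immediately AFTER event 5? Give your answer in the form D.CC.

Answer: 1980.00

Derivation:
After 1 (year_end (apply 10% annual interest)): balance=$1100.00 total_interest=$100.00
After 2 (withdraw($100)): balance=$1000.00 total_interest=$100.00
After 3 (month_end (apply 3% monthly interest)): balance=$1030.00 total_interest=$130.00
After 4 (withdraw($50)): balance=$980.00 total_interest=$130.00
After 5 (deposit($1000)): balance=$1980.00 total_interest=$130.00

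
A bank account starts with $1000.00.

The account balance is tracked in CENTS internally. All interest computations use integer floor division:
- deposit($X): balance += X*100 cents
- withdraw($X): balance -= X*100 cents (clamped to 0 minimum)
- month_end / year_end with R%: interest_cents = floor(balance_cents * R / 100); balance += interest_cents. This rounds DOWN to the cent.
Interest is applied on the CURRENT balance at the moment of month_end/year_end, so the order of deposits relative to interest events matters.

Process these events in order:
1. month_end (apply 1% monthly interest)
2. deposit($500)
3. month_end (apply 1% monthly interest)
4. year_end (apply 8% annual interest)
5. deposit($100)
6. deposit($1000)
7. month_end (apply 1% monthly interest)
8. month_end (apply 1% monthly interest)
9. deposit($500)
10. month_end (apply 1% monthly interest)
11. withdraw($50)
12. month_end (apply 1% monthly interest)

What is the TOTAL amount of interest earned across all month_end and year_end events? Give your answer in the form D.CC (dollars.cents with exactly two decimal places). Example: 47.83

After 1 (month_end (apply 1% monthly interest)): balance=$1010.00 total_interest=$10.00
After 2 (deposit($500)): balance=$1510.00 total_interest=$10.00
After 3 (month_end (apply 1% monthly interest)): balance=$1525.10 total_interest=$25.10
After 4 (year_end (apply 8% annual interest)): balance=$1647.10 total_interest=$147.10
After 5 (deposit($100)): balance=$1747.10 total_interest=$147.10
After 6 (deposit($1000)): balance=$2747.10 total_interest=$147.10
After 7 (month_end (apply 1% monthly interest)): balance=$2774.57 total_interest=$174.57
After 8 (month_end (apply 1% monthly interest)): balance=$2802.31 total_interest=$202.31
After 9 (deposit($500)): balance=$3302.31 total_interest=$202.31
After 10 (month_end (apply 1% monthly interest)): balance=$3335.33 total_interest=$235.33
After 11 (withdraw($50)): balance=$3285.33 total_interest=$235.33
After 12 (month_end (apply 1% monthly interest)): balance=$3318.18 total_interest=$268.18

Answer: 268.18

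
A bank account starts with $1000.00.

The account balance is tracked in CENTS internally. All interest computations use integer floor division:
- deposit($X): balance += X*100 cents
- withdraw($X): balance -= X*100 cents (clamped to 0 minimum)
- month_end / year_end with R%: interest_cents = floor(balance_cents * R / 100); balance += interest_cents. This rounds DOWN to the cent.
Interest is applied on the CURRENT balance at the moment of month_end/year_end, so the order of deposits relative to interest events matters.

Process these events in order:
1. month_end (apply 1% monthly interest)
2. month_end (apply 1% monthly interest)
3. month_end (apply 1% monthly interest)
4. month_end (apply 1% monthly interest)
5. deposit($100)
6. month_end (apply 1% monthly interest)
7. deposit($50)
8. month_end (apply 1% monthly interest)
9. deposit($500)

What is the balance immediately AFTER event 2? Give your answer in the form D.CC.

After 1 (month_end (apply 1% monthly interest)): balance=$1010.00 total_interest=$10.00
After 2 (month_end (apply 1% monthly interest)): balance=$1020.10 total_interest=$20.10

Answer: 1020.10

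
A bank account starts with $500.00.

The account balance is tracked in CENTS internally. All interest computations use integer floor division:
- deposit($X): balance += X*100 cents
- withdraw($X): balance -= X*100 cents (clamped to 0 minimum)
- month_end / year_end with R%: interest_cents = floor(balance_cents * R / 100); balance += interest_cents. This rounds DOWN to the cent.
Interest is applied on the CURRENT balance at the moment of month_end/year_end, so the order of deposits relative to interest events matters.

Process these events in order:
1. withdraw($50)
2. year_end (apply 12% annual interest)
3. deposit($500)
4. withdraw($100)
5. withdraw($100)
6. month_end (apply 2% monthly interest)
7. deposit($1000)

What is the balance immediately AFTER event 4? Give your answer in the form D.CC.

Answer: 904.00

Derivation:
After 1 (withdraw($50)): balance=$450.00 total_interest=$0.00
After 2 (year_end (apply 12% annual interest)): balance=$504.00 total_interest=$54.00
After 3 (deposit($500)): balance=$1004.00 total_interest=$54.00
After 4 (withdraw($100)): balance=$904.00 total_interest=$54.00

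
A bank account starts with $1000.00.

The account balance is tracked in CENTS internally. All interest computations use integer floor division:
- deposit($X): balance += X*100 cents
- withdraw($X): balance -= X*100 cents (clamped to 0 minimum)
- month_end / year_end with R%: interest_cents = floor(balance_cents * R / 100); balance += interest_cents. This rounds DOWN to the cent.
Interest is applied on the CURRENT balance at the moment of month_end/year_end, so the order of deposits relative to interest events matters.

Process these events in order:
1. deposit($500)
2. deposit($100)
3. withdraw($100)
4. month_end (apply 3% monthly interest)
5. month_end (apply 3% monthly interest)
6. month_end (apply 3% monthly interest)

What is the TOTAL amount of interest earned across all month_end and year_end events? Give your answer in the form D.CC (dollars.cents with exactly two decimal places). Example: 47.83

After 1 (deposit($500)): balance=$1500.00 total_interest=$0.00
After 2 (deposit($100)): balance=$1600.00 total_interest=$0.00
After 3 (withdraw($100)): balance=$1500.00 total_interest=$0.00
After 4 (month_end (apply 3% monthly interest)): balance=$1545.00 total_interest=$45.00
After 5 (month_end (apply 3% monthly interest)): balance=$1591.35 total_interest=$91.35
After 6 (month_end (apply 3% monthly interest)): balance=$1639.09 total_interest=$139.09

Answer: 139.09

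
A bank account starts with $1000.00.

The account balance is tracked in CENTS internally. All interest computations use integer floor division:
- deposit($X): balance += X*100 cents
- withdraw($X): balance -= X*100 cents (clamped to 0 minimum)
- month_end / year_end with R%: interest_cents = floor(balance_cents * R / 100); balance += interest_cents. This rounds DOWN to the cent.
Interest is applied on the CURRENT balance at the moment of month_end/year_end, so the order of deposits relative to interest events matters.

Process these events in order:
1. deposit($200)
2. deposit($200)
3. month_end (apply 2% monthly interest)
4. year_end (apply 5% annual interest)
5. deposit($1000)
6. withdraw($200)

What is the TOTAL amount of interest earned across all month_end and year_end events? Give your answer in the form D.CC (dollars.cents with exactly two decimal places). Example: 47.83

Answer: 99.40

Derivation:
After 1 (deposit($200)): balance=$1200.00 total_interest=$0.00
After 2 (deposit($200)): balance=$1400.00 total_interest=$0.00
After 3 (month_end (apply 2% monthly interest)): balance=$1428.00 total_interest=$28.00
After 4 (year_end (apply 5% annual interest)): balance=$1499.40 total_interest=$99.40
After 5 (deposit($1000)): balance=$2499.40 total_interest=$99.40
After 6 (withdraw($200)): balance=$2299.40 total_interest=$99.40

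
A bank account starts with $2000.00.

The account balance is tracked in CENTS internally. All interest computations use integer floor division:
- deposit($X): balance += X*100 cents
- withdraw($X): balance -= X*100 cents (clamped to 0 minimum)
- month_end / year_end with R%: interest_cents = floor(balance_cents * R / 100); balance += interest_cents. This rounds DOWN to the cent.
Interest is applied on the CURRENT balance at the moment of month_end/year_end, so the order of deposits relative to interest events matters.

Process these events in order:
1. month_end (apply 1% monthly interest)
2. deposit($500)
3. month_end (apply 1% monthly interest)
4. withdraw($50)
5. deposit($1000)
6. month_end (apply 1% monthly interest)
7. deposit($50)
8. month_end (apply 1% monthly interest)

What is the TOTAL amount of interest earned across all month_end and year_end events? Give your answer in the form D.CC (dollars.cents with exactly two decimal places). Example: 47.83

After 1 (month_end (apply 1% monthly interest)): balance=$2020.00 total_interest=$20.00
After 2 (deposit($500)): balance=$2520.00 total_interest=$20.00
After 3 (month_end (apply 1% monthly interest)): balance=$2545.20 total_interest=$45.20
After 4 (withdraw($50)): balance=$2495.20 total_interest=$45.20
After 5 (deposit($1000)): balance=$3495.20 total_interest=$45.20
After 6 (month_end (apply 1% monthly interest)): balance=$3530.15 total_interest=$80.15
After 7 (deposit($50)): balance=$3580.15 total_interest=$80.15
After 8 (month_end (apply 1% monthly interest)): balance=$3615.95 total_interest=$115.95

Answer: 115.95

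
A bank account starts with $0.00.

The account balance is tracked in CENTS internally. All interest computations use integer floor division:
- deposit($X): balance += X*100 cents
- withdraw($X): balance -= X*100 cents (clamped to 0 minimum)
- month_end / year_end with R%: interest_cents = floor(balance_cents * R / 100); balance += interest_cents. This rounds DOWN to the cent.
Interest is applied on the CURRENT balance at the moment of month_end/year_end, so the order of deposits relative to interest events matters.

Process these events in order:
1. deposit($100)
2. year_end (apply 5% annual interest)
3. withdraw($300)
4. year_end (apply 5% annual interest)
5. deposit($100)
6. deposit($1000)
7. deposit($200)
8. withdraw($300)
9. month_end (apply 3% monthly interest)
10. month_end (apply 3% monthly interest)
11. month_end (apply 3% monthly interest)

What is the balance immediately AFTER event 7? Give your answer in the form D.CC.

Answer: 1300.00

Derivation:
After 1 (deposit($100)): balance=$100.00 total_interest=$0.00
After 2 (year_end (apply 5% annual interest)): balance=$105.00 total_interest=$5.00
After 3 (withdraw($300)): balance=$0.00 total_interest=$5.00
After 4 (year_end (apply 5% annual interest)): balance=$0.00 total_interest=$5.00
After 5 (deposit($100)): balance=$100.00 total_interest=$5.00
After 6 (deposit($1000)): balance=$1100.00 total_interest=$5.00
After 7 (deposit($200)): balance=$1300.00 total_interest=$5.00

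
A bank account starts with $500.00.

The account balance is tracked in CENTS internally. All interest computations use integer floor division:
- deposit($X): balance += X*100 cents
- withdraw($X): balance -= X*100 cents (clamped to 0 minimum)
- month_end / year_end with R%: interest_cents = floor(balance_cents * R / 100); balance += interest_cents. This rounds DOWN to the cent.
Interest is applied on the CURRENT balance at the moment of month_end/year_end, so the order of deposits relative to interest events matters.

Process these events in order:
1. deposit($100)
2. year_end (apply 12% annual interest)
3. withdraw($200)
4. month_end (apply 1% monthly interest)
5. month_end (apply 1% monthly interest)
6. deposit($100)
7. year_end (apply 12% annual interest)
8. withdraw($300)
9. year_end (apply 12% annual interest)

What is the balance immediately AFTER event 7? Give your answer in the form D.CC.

Answer: 651.25

Derivation:
After 1 (deposit($100)): balance=$600.00 total_interest=$0.00
After 2 (year_end (apply 12% annual interest)): balance=$672.00 total_interest=$72.00
After 3 (withdraw($200)): balance=$472.00 total_interest=$72.00
After 4 (month_end (apply 1% monthly interest)): balance=$476.72 total_interest=$76.72
After 5 (month_end (apply 1% monthly interest)): balance=$481.48 total_interest=$81.48
After 6 (deposit($100)): balance=$581.48 total_interest=$81.48
After 7 (year_end (apply 12% annual interest)): balance=$651.25 total_interest=$151.25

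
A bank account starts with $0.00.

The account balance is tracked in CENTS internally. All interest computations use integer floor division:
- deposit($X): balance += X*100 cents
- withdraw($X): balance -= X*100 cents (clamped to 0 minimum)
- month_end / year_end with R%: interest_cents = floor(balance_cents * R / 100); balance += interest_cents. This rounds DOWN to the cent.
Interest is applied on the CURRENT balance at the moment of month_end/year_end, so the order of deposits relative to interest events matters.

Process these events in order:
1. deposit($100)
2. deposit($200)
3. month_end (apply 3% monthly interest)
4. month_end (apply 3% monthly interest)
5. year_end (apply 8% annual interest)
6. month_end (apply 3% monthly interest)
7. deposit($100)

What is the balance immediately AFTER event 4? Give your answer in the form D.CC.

Answer: 318.27

Derivation:
After 1 (deposit($100)): balance=$100.00 total_interest=$0.00
After 2 (deposit($200)): balance=$300.00 total_interest=$0.00
After 3 (month_end (apply 3% monthly interest)): balance=$309.00 total_interest=$9.00
After 4 (month_end (apply 3% monthly interest)): balance=$318.27 total_interest=$18.27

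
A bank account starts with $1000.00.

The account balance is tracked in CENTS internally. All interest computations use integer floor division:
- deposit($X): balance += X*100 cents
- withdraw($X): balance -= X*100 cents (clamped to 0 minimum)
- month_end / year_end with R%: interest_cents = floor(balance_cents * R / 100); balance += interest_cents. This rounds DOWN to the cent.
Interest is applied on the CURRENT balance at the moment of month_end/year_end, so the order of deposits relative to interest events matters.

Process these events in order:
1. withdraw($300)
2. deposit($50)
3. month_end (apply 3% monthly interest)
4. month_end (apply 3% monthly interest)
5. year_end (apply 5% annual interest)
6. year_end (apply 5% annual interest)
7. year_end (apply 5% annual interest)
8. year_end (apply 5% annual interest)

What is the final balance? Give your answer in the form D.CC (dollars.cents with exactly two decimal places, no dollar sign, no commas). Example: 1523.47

Answer: 967.13

Derivation:
After 1 (withdraw($300)): balance=$700.00 total_interest=$0.00
After 2 (deposit($50)): balance=$750.00 total_interest=$0.00
After 3 (month_end (apply 3% monthly interest)): balance=$772.50 total_interest=$22.50
After 4 (month_end (apply 3% monthly interest)): balance=$795.67 total_interest=$45.67
After 5 (year_end (apply 5% annual interest)): balance=$835.45 total_interest=$85.45
After 6 (year_end (apply 5% annual interest)): balance=$877.22 total_interest=$127.22
After 7 (year_end (apply 5% annual interest)): balance=$921.08 total_interest=$171.08
After 8 (year_end (apply 5% annual interest)): balance=$967.13 total_interest=$217.13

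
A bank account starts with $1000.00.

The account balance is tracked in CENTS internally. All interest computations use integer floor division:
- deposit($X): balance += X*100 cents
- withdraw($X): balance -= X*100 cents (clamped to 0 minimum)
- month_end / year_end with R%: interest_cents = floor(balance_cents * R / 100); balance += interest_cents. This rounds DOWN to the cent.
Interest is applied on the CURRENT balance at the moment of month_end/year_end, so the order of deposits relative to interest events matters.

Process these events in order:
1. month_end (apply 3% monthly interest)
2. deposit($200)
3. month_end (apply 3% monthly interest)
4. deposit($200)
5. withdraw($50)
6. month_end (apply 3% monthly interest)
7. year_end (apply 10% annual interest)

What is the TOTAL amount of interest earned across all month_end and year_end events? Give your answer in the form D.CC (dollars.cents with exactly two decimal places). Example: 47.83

Answer: 255.34

Derivation:
After 1 (month_end (apply 3% monthly interest)): balance=$1030.00 total_interest=$30.00
After 2 (deposit($200)): balance=$1230.00 total_interest=$30.00
After 3 (month_end (apply 3% monthly interest)): balance=$1266.90 total_interest=$66.90
After 4 (deposit($200)): balance=$1466.90 total_interest=$66.90
After 5 (withdraw($50)): balance=$1416.90 total_interest=$66.90
After 6 (month_end (apply 3% monthly interest)): balance=$1459.40 total_interest=$109.40
After 7 (year_end (apply 10% annual interest)): balance=$1605.34 total_interest=$255.34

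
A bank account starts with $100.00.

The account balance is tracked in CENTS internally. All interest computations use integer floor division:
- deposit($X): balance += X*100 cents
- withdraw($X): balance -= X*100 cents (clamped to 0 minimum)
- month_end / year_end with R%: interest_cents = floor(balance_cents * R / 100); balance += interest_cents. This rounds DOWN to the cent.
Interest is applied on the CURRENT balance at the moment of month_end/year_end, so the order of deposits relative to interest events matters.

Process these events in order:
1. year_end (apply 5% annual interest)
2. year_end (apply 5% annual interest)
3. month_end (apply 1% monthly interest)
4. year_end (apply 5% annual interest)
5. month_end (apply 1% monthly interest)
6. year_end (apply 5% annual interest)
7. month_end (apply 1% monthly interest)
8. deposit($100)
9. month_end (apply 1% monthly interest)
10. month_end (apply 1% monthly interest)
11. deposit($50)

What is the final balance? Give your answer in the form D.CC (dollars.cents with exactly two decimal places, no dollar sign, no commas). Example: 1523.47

After 1 (year_end (apply 5% annual interest)): balance=$105.00 total_interest=$5.00
After 2 (year_end (apply 5% annual interest)): balance=$110.25 total_interest=$10.25
After 3 (month_end (apply 1% monthly interest)): balance=$111.35 total_interest=$11.35
After 4 (year_end (apply 5% annual interest)): balance=$116.91 total_interest=$16.91
After 5 (month_end (apply 1% monthly interest)): balance=$118.07 total_interest=$18.07
After 6 (year_end (apply 5% annual interest)): balance=$123.97 total_interest=$23.97
After 7 (month_end (apply 1% monthly interest)): balance=$125.20 total_interest=$25.20
After 8 (deposit($100)): balance=$225.20 total_interest=$25.20
After 9 (month_end (apply 1% monthly interest)): balance=$227.45 total_interest=$27.45
After 10 (month_end (apply 1% monthly interest)): balance=$229.72 total_interest=$29.72
After 11 (deposit($50)): balance=$279.72 total_interest=$29.72

Answer: 279.72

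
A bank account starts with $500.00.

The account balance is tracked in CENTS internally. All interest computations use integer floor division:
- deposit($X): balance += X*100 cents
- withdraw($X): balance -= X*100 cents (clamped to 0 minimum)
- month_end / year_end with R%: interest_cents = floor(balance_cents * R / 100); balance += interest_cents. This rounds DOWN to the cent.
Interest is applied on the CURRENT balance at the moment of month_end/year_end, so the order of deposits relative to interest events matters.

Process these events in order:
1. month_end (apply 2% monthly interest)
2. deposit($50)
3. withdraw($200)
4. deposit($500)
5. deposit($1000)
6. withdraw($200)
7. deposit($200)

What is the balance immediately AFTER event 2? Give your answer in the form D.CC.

Answer: 560.00

Derivation:
After 1 (month_end (apply 2% monthly interest)): balance=$510.00 total_interest=$10.00
After 2 (deposit($50)): balance=$560.00 total_interest=$10.00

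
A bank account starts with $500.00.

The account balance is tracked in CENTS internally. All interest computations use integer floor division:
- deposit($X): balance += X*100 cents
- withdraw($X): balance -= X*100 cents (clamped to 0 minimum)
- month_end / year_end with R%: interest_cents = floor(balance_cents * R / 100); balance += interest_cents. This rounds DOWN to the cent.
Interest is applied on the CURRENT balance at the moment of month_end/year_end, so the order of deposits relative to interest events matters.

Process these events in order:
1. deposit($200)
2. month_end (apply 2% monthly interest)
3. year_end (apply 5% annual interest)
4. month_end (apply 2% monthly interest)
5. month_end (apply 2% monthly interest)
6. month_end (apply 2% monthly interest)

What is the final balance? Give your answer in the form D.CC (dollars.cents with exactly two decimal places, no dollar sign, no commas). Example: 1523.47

After 1 (deposit($200)): balance=$700.00 total_interest=$0.00
After 2 (month_end (apply 2% monthly interest)): balance=$714.00 total_interest=$14.00
After 3 (year_end (apply 5% annual interest)): balance=$749.70 total_interest=$49.70
After 4 (month_end (apply 2% monthly interest)): balance=$764.69 total_interest=$64.69
After 5 (month_end (apply 2% monthly interest)): balance=$779.98 total_interest=$79.98
After 6 (month_end (apply 2% monthly interest)): balance=$795.57 total_interest=$95.57

Answer: 795.57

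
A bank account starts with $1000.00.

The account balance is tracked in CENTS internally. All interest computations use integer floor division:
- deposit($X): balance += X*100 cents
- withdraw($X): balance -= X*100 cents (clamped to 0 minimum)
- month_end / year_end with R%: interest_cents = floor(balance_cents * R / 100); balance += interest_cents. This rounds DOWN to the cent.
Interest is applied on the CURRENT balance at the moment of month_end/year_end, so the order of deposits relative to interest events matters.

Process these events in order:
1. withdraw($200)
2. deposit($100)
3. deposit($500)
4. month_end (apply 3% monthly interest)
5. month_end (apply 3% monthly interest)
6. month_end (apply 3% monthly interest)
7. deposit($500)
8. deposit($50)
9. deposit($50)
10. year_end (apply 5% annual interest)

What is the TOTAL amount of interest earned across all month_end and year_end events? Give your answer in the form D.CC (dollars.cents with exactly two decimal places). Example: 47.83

Answer: 236.30

Derivation:
After 1 (withdraw($200)): balance=$800.00 total_interest=$0.00
After 2 (deposit($100)): balance=$900.00 total_interest=$0.00
After 3 (deposit($500)): balance=$1400.00 total_interest=$0.00
After 4 (month_end (apply 3% monthly interest)): balance=$1442.00 total_interest=$42.00
After 5 (month_end (apply 3% monthly interest)): balance=$1485.26 total_interest=$85.26
After 6 (month_end (apply 3% monthly interest)): balance=$1529.81 total_interest=$129.81
After 7 (deposit($500)): balance=$2029.81 total_interest=$129.81
After 8 (deposit($50)): balance=$2079.81 total_interest=$129.81
After 9 (deposit($50)): balance=$2129.81 total_interest=$129.81
After 10 (year_end (apply 5% annual interest)): balance=$2236.30 total_interest=$236.30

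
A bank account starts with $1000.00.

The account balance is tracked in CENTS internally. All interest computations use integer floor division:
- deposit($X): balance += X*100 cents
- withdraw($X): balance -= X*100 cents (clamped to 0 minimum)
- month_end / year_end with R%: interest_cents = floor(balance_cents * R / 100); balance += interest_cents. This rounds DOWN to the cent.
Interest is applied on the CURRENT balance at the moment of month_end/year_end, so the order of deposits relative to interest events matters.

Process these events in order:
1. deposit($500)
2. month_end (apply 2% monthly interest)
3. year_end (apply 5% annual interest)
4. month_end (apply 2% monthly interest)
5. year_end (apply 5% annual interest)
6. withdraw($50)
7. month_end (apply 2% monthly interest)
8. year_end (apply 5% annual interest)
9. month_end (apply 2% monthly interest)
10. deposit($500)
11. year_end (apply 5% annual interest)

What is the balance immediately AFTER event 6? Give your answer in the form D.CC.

After 1 (deposit($500)): balance=$1500.00 total_interest=$0.00
After 2 (month_end (apply 2% monthly interest)): balance=$1530.00 total_interest=$30.00
After 3 (year_end (apply 5% annual interest)): balance=$1606.50 total_interest=$106.50
After 4 (month_end (apply 2% monthly interest)): balance=$1638.63 total_interest=$138.63
After 5 (year_end (apply 5% annual interest)): balance=$1720.56 total_interest=$220.56
After 6 (withdraw($50)): balance=$1670.56 total_interest=$220.56

Answer: 1670.56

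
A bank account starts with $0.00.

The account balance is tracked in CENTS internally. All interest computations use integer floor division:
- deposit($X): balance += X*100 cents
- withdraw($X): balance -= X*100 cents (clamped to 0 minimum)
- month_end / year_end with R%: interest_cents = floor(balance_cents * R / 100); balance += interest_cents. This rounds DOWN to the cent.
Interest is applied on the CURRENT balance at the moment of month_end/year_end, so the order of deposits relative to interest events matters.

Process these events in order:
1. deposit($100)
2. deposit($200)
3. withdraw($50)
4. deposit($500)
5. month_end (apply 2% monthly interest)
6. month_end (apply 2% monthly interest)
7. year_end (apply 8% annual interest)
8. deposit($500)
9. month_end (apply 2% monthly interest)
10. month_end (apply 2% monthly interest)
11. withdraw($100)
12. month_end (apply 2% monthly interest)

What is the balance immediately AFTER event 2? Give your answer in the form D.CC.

Answer: 300.00

Derivation:
After 1 (deposit($100)): balance=$100.00 total_interest=$0.00
After 2 (deposit($200)): balance=$300.00 total_interest=$0.00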